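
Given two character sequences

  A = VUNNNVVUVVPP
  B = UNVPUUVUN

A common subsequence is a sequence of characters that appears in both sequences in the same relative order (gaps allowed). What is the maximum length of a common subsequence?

Pick U [2,1]; then N [5,2]; then V [6,3]; then V [7,7]; then U [8,8]; all 5 characters appear in both, in order. Since dp[12][9] = 5, nothing longer is possible.

5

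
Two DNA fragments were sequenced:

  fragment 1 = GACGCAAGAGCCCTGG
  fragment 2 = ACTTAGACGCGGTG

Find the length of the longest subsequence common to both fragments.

One common subsequence of length 9: G at fragment 1[1]=fragment 2[6], then A at fragment 1[2]=fragment 2[7], then C at fragment 1[3]=fragment 2[8], then G at fragment 1[4]=fragment 2[9], then C at fragment 1[5]=fragment 2[10], then G at fragment 1[8]=fragment 2[11], then G at fragment 1[10]=fragment 2[12], then T at fragment 1[14]=fragment 2[13], then G at fragment 1[16]=fragment 2[14]. dp[16][14] = 9 confirms this is the maximum.

9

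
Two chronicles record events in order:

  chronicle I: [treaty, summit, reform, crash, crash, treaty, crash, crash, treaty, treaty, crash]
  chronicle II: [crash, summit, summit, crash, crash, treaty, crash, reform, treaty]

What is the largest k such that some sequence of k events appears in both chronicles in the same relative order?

Taking summit at chronicle I[2]=chronicle II[3], crash at chronicle I[4]=chronicle II[4], crash at chronicle I[5]=chronicle II[5], treaty at chronicle I[6]=chronicle II[6], crash at chronicle I[7]=chronicle II[7], treaty at chronicle I[10]=chronicle II[9] gives a common subsequence of length 6. The LCS DP gives dp[11][9] = 6, so this is optimal.

6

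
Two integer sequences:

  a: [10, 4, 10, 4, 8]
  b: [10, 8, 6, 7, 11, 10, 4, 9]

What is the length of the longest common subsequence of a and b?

One common subsequence of length 3: 10 at a[1]=b[1], 10 at a[3]=b[6], 4 at a[4]=b[7]. The LCS DP gives dp[5][8] = 3, so this is optimal.

3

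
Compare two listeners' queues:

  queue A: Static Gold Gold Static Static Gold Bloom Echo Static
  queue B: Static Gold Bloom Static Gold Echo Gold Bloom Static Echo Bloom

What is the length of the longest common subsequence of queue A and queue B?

6

Match Static at queue A[1]=queue B[1]; then Gold at queue A[2]=queue B[2]; then Gold at queue A[3]=queue B[5]; then Gold at queue A[6]=queue B[7]; then Bloom at queue A[7]=queue B[8]; then Echo at queue A[8]=queue B[10] — 6 songs in the same relative order in both. The LCS DP gives dp[9][11] = 6, so this is optimal.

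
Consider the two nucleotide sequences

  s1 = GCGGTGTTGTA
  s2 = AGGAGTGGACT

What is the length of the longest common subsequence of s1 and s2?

Match G (s1 #1, s2 #2), G (s1 #3, s2 #3), G (s1 #4, s2 #5), T (s1 #5, s2 #6), G (s1 #6, s2 #7), G (s1 #9, s2 #8), T (s1 #10, s2 #11) — 7 bases in the same relative order in both. dp[11][11] = 7 confirms this is the maximum.

7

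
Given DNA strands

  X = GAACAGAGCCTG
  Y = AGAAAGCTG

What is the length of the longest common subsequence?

8

Match G (X #1, Y #2) → A (X #3, Y #3) → A (X #5, Y #4) → A (X #7, Y #5) → G (X #8, Y #6) → C (X #10, Y #7) → T (X #11, Y #8) → G (X #12, Y #9) — 8 bases in the same relative order in both. dp[12][9] = 8 confirms this is the maximum.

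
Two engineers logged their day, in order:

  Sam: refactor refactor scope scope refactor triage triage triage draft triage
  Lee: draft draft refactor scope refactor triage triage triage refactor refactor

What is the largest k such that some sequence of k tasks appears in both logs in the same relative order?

Taking refactor at Sam[2]=Lee[3] → scope at Sam[4]=Lee[4] → refactor at Sam[5]=Lee[5] → triage at Sam[6]=Lee[6] → triage at Sam[7]=Lee[7] → triage at Sam[8]=Lee[8] gives a common subsequence of length 6. Since dp[10][10] = 6, nothing longer is possible.

6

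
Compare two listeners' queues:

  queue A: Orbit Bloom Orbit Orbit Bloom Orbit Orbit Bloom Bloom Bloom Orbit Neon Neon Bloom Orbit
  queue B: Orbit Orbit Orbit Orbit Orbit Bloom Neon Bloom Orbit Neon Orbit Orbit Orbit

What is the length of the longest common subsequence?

Taking Orbit at queue A[1]=queue B[1] → Orbit at queue A[3]=queue B[2] → Orbit at queue A[4]=queue B[3] → Orbit at queue A[6]=queue B[4] → Orbit at queue A[7]=queue B[5] → Bloom at queue A[8]=queue B[6] → Bloom at queue A[10]=queue B[8] → Orbit at queue A[11]=queue B[9] → Neon at queue A[12]=queue B[10] → Orbit at queue A[15]=queue B[13] gives a common subsequence of length 10. The LCS DP gives dp[15][13] = 10, so this is optimal.

10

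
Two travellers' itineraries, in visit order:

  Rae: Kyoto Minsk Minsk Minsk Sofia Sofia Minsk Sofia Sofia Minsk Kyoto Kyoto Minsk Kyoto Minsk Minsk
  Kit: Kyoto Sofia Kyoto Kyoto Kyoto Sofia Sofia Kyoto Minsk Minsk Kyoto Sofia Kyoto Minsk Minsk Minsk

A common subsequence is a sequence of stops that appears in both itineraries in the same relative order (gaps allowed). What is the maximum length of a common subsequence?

10

Pick Kyoto (Rae #1, Kit #5), then Sofia (Rae #5, Kit #6), then Sofia (Rae #6, Kit #7), then Minsk (Rae #7, Kit #9), then Minsk (Rae #10, Kit #10), then Kyoto (Rae #11, Kit #11), then Kyoto (Rae #12, Kit #13), then Minsk (Rae #13, Kit #14), then Minsk (Rae #15, Kit #15), then Minsk (Rae #16, Kit #16); all 10 stops appear in both, in order. dp[16][16] = 10 confirms this is the maximum.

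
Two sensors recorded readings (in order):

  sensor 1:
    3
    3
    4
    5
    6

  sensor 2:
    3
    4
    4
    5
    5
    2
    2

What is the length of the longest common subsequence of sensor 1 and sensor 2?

Let dp[i][j] be the LCS length of the first i values of sensor 1 and the first j values of sensor 2. dp[i][j] = dp[i-1][j-1]+1 when the i-th and j-th values match, else max(dp[i-1][j], dp[i][j-1]).
    ·  3  4  4  5  5  2  2
 ·  0  0  0  0  0  0  0  0
 3  0  1  1  1  1  1  1  1
 3  0  1  1  1  1  1  1  1
 4  0  1  2  2  2  2  2  2
 5  0  1  2  2  3  3  3  3
 6  0  1  2  2  3  3  3  3
dp[5][7] = 3. One LCS (by backtracking along matches): 3, 4, 5.

3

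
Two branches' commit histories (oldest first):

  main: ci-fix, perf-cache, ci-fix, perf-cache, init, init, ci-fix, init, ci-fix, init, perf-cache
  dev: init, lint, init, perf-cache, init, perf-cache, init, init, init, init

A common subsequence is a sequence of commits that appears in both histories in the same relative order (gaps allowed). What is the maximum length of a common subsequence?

Pick perf-cache (main #2, dev #4) → perf-cache (main #4, dev #6) → init (main #5, dev #7) → init (main #6, dev #8) → init (main #8, dev #9) → init (main #10, dev #10); all 6 commits appear in both, in order. dp[11][10] = 6 confirms this is the maximum.

6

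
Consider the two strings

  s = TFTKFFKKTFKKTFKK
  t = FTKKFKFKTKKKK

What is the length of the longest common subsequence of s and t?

One common subsequence of length 11: F [2,1]; then T [3,2]; then K [4,4]; then F [5,5]; then F [6,7]; then K [8,8]; then T [9,9]; then K [11,10]; then K [12,11]; then K [15,12]; then K [16,13]. The LCS DP gives dp[16][13] = 11, so this is optimal.

11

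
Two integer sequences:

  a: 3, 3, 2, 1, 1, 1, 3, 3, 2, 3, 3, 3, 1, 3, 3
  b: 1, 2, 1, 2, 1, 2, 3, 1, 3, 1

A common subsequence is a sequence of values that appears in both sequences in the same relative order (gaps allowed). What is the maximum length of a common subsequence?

One common subsequence of length 7: 2 [3,2], 1 [4,3], 1 [6,5], 2 [9,6], 3 [10,7], 3 [12,9], 1 [13,10]. The LCS DP gives dp[15][10] = 7, so this is optimal.

7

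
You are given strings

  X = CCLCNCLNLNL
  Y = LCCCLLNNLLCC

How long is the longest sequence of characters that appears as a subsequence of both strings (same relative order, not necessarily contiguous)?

Match C [1,3], C [2,4], L [3,6], N [5,7], N [8,8], L [9,9], L [11,10] — 7 characters in the same relative order in both. dp[11][12] = 7 confirms this is the maximum.

7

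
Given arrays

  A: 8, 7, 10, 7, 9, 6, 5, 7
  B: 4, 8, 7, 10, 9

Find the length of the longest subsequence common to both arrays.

4

Let dp[i][j] be the LCS length of the first i values of A and the first j values of B. dp[i][j] = dp[i-1][j-1]+1 when the i-th and j-th values match, else max(dp[i-1][j], dp[i][j-1]).
    ·  4  8  7 10  9
 ·  0  0  0  0  0  0
 8  0  0  1  1  1  1
 7  0  0  1  2  2  2
10  0  0  1  2  3  3
 7  0  0  1  2  3  3
 9  0  0  1  2  3  4
 6  0  0  1  2  3  4
 5  0  0  1  2  3  4
 7  0  0  1  2  3  4
dp[8][5] = 4. One LCS (by backtracking along matches): 8, 7, 10, 9.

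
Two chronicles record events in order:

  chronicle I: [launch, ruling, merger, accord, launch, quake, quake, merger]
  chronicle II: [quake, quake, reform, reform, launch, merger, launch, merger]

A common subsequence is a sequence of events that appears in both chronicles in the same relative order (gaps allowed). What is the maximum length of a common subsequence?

4

Taking launch at chronicle I[1]=chronicle II[5], then merger at chronicle I[3]=chronicle II[6], then launch at chronicle I[5]=chronicle II[7], then merger at chronicle I[8]=chronicle II[8] gives a common subsequence of length 4. dp[8][8] = 4 confirms this is the maximum.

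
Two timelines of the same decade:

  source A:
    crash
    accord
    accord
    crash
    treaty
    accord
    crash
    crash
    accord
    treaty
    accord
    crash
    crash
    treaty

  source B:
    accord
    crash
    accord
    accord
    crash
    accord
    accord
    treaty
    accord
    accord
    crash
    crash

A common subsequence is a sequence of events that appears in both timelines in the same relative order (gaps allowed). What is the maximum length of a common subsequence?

10

Taking crash [1,2], accord [2,3], accord [3,4], crash [4,5], accord [6,6], accord [9,7], treaty [10,8], accord [11,10], crash [12,11], crash [13,12] gives a common subsequence of length 10. The LCS DP gives dp[14][12] = 10, so this is optimal.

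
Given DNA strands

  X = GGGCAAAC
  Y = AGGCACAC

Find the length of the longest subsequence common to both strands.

6

Taking G at X[2]=Y[2], G at X[3]=Y[3], C at X[4]=Y[4], A at X[5]=Y[5], A at X[7]=Y[7], C at X[8]=Y[8] gives a common subsequence of length 6. Since dp[8][8] = 6, nothing longer is possible.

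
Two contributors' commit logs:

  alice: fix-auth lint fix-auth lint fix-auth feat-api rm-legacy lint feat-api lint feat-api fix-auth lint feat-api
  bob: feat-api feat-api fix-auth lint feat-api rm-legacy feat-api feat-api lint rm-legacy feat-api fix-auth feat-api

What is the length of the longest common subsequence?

Taking fix-auth at alice[3]=bob[3]; then lint at alice[4]=bob[4]; then feat-api at alice[6]=bob[5]; then rm-legacy at alice[7]=bob[6]; then feat-api at alice[9]=bob[8]; then lint at alice[10]=bob[9]; then feat-api at alice[11]=bob[11]; then fix-auth at alice[12]=bob[12]; then feat-api at alice[14]=bob[13] gives a common subsequence of length 9, and the DP table's final entry dp[14][13] is also 9, so no common subsequence is longer.

9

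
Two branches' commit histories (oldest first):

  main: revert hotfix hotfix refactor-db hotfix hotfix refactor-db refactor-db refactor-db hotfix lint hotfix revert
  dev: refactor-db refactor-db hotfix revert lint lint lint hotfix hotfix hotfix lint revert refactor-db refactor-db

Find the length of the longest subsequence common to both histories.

6

Match revert [1,4], then hotfix [2,8], then hotfix [3,9], then hotfix [5,10], then refactor-db [8,13], then refactor-db [9,14] — 6 commits in the same relative order in both. The LCS DP gives dp[13][14] = 6, so this is optimal.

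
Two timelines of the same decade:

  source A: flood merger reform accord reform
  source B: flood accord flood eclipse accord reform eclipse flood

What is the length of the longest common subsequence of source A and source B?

Pick flood (source A #1, source B #3), then accord (source A #4, source B #5), then reform (source A #5, source B #6); all 3 events appear in both, in order. dp[5][8] = 3 confirms this is the maximum.

3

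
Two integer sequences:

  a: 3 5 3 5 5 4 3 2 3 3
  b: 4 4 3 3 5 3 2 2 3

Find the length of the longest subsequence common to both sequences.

6

Taking 3 [1,3]; then 3 [3,4]; then 5 [5,5]; then 3 [7,6]; then 2 [8,8]; then 3 [10,9] gives a common subsequence of length 6, and the DP table's final entry dp[10][9] is also 6, so no common subsequence is longer.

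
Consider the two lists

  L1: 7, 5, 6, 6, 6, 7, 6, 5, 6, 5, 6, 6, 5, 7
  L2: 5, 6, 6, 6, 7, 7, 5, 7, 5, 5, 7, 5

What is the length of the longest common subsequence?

9

Taking 5 (L1 #2, L2 #1), 6 (L1 #3, L2 #2), 6 (L1 #4, L2 #3), 6 (L1 #5, L2 #4), 7 (L1 #6, L2 #6), 5 (L1 #8, L2 #7), 5 (L1 #10, L2 #9), 5 (L1 #13, L2 #10), 7 (L1 #14, L2 #11) gives a common subsequence of length 9. dp[14][12] = 9 confirms this is the maximum.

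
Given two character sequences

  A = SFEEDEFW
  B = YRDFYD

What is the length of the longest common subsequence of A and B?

2

Let dp[i][j] be the LCS length of the first i characters of A and the first j characters of B. dp[i][j] = dp[i-1][j-1]+1 when the i-th and j-th characters match, else max(dp[i-1][j], dp[i][j-1]).
    ·  Y  R  D  F  Y  D
 ·  0  0  0  0  0  0  0
 S  0  0  0  0  0  0  0
 F  0  0  0  0  1  1  1
 E  0  0  0  0  1  1  1
 E  0  0  0  0  1  1  1
 D  0  0  0  1  1  1  2
 E  0  0  0  1  1  1  2
 F  0  0  0  1  2  2  2
 W  0  0  0  1  2  2  2
dp[8][6] = 2. One LCS (by backtracking along matches): FD.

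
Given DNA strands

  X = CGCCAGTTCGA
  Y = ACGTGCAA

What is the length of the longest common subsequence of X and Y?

Taking C (X #1, Y #2), G (X #2, Y #5), C (X #4, Y #6), A (X #5, Y #7), A (X #11, Y #8) gives a common subsequence of length 5, and the DP table's final entry dp[11][8] is also 5, so no common subsequence is longer.

5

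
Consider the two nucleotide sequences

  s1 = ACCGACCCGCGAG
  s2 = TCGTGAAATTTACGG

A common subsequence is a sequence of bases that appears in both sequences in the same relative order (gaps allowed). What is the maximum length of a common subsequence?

Match C [2,2] → G [4,5] → A [5,12] → C [10,13] → G [11,14] → G [13,15] — 6 bases in the same relative order in both. The LCS DP gives dp[13][15] = 6, so this is optimal.

6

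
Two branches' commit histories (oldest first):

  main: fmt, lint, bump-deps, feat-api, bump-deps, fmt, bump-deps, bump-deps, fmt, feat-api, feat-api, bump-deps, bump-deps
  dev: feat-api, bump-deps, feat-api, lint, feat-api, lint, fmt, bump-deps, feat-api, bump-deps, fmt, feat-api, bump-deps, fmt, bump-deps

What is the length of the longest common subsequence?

Pick lint (main #2, dev #4), then feat-api (main #4, dev #5), then fmt (main #6, dev #7), then bump-deps (main #7, dev #8), then bump-deps (main #8, dev #10), then fmt (main #9, dev #11), then feat-api (main #11, dev #12), then bump-deps (main #12, dev #13), then bump-deps (main #13, dev #15); all 9 commits appear in both, in order. The LCS DP gives dp[13][15] = 9, so this is optimal.

9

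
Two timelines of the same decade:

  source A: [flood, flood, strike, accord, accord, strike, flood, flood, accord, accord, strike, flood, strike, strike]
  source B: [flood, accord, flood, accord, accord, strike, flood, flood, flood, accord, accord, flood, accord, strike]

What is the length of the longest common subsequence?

11

Match flood [1,1]; then flood [2,3]; then accord [4,4]; then accord [5,5]; then strike [6,6]; then flood [7,8]; then flood [8,9]; then accord [9,10]; then accord [10,11]; then flood [12,12]; then strike [14,14] — 11 events in the same relative order in both. The LCS DP gives dp[14][14] = 11, so this is optimal.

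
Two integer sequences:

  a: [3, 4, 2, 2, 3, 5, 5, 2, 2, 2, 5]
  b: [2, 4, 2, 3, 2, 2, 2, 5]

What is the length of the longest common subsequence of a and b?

Let dp[i][j] be the LCS length of the first i values of a and the first j values of b. dp[i][j] = dp[i-1][j-1]+1 when the i-th and j-th values match, else max(dp[i-1][j], dp[i][j-1]).
    ·  2  4  2  3  2  2  2  5
 ·  0  0  0  0  0  0  0  0  0
 3  0  0  0  0  1  1  1  1  1
 4  0  0  1  1  1  1  1  1  1
 2  0  1  1  2  2  2  2  2  2
 2  0  1  1  2  2  3  3  3  3
 3  0  1  1  2  3  3  3  3  3
 5  0  1  1  2  3  3  3  3  4
 5  0  1  1  2  3  3  3  3  4
 2  0  1  1  2  3  4  4  4  4
 2  0  1  1  2  3  4  5  5  5
 2  0  1  1  2  3  4  5  6  6
 5  0  1  1  2  3  4  5  6  7
dp[11][8] = 7. One LCS (by backtracking along matches): 4, 2, 3, 2, 2, 2, 5.

7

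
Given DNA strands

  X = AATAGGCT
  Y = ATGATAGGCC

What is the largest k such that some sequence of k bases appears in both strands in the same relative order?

7

Let dp[i][j] be the LCS length of the first i bases of X and the first j bases of Y. dp[i][j] = dp[i-1][j-1]+1 when the i-th and j-th bases match, else max(dp[i-1][j], dp[i][j-1]).
    ·  A  T  G  A  T  A  G  G  C  C
 ·  0  0  0  0  0  0  0  0  0  0  0
 A  0  1  1  1  1  1  1  1  1  1  1
 A  0  1  1  1  2  2  2  2  2  2  2
 T  0  1  2  2  2  3  3  3  3  3  3
 A  0  1  2  2  3  3  4  4  4  4  4
 G  0  1  2  3  3  3  4  5  5  5  5
 G  0  1  2  3  3  3  4  5  6  6  6
 C  0  1  2  3  3  3  4  5  6  7  7
 T  0  1  2  3  3  4  4  5  6  7  7
dp[8][10] = 7. One LCS (by backtracking along matches): AATAGGC.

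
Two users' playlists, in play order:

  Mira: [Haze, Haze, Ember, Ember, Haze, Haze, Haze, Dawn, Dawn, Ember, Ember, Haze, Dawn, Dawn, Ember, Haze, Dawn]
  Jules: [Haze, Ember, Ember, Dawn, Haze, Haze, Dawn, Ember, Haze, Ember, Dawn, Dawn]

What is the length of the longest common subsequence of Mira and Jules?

10

Pick Haze (Mira #2, Jules #1); then Ember (Mira #3, Jules #2); then Ember (Mira #4, Jules #3); then Haze (Mira #6, Jules #5); then Haze (Mira #7, Jules #6); then Dawn (Mira #9, Jules #7); then Ember (Mira #10, Jules #8); then Ember (Mira #11, Jules #10); then Dawn (Mira #14, Jules #11); then Dawn (Mira #17, Jules #12); all 10 songs appear in both, in order. Since dp[17][12] = 10, nothing longer is possible.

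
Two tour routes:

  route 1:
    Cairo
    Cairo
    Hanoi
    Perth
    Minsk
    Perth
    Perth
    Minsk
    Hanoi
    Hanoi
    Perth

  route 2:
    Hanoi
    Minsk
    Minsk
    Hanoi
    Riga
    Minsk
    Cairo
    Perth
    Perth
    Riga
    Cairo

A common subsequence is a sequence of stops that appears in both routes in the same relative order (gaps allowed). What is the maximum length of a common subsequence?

One common subsequence of length 5: Hanoi at route 1[3]=route 2[1], then Minsk at route 1[5]=route 2[2], then Minsk at route 1[8]=route 2[3], then Hanoi at route 1[9]=route 2[4], then Perth at route 1[11]=route 2[9], and the DP table's final entry dp[11][11] is also 5, so no common subsequence is longer.

5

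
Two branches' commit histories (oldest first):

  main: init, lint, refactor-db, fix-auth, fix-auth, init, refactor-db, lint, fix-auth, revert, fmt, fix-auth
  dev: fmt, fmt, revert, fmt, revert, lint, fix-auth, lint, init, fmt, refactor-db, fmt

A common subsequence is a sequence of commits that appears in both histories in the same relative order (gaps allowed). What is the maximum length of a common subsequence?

One common subsequence of length 5: lint at main[2]=dev[6]; then fix-auth at main[4]=dev[7]; then init at main[6]=dev[9]; then refactor-db at main[7]=dev[11]; then fmt at main[11]=dev[12]. The LCS DP gives dp[12][12] = 5, so this is optimal.

5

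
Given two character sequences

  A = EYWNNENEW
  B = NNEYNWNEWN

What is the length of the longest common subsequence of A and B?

6

Let dp[i][j] be the LCS length of the first i characters of A and the first j characters of B. dp[i][j] = dp[i-1][j-1]+1 when the i-th and j-th characters match, else max(dp[i-1][j], dp[i][j-1]).
    ·  N  N  E  Y  N  W  N  E  W  N
 ·  0  0  0  0  0  0  0  0  0  0  0
 E  0  0  0  1  1  1  1  1  1  1  1
 Y  0  0  0  1  2  2  2  2  2  2  2
 W  0  0  0  1  2  2  3  3  3  3  3
 N  0  1  1  1  2  3  3  4  4  4  4
 N  0  1  2  2  2  3  3  4  4  4  5
 E  0  1  2  3  3  3  3  4  5  5  5
 N  0  1  2  3  3  4  4  4  5  5  6
 E  0  1  2  3  3  4  4  4  5  5  6
 W  0  1  2  3  3  4  5  5  5  6  6
dp[9][10] = 6. One LCS (by backtracking along matches): EYWNEN.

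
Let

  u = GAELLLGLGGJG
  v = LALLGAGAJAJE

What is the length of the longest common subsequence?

Let dp[i][j] be the LCS length of the first i characters of u and the first j characters of v. dp[i][j] = dp[i-1][j-1]+1 when the i-th and j-th characters match, else max(dp[i-1][j], dp[i][j-1]).
    ·  L  A  L  L  G  A  G  A  J  A  J  E
 ·  0  0  0  0  0  0  0  0  0  0  0  0  0
 G  0  0  0  0  0  1  1  1  1  1  1  1  1
 A  0  0  1  1  1  1  2  2  2  2  2  2  2
 E  0  0  1  1  1  1  2  2  2  2  2  2  3
 L  0  1  1  2  2  2  2  2  2  2  2  2  3
 L  0  1  1  2  3  3  3  3  3  3  3  3  3
 L  0  1  1  2  3  3  3  3  3  3  3  3  3
 G  0  1  1  2  3  4  4  4  4  4  4  4  4
 L  0  1  1  2  3  4  4  4  4  4  4  4  4
 G  0  1  1  2  3  4  4  5  5  5  5  5  5
 G  0  1  1  2  3  4  4  5  5  5  5  5  5
 J  0  1  1  2  3  4  4  5  5  6  6  6  6
 G  0  1  1  2  3  4  4  5  5  6  6  6  6
dp[12][12] = 6. One LCS (by backtracking along matches): ALLGGJ.

6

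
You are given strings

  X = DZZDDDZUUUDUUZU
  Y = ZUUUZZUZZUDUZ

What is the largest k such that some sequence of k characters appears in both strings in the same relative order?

Match Z at X[2]=Y[1]; then Z at X[3]=Y[5]; then Z at X[7]=Y[6]; then U at X[8]=Y[7]; then U at X[10]=Y[10]; then D at X[11]=Y[11]; then U at X[13]=Y[12]; then Z at X[14]=Y[13] — 8 characters in the same relative order in both. dp[15][13] = 8 confirms this is the maximum.

8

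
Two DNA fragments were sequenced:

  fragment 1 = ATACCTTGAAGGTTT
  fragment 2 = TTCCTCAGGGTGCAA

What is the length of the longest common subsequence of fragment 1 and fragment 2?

Match T [2,2] → C [4,3] → C [5,4] → T [6,5] → T [7,11] → G [8,12] → A [9,14] → A [10,15] — 8 bases in the same relative order in both. The LCS DP gives dp[15][15] = 8, so this is optimal.

8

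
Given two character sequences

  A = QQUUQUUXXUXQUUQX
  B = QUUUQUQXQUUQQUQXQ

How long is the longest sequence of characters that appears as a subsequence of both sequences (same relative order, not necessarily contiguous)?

Taking Q at A[1]=B[1]; then U at A[3]=B[3]; then U at A[4]=B[4]; then Q at A[5]=B[5]; then U at A[6]=B[6]; then U at A[7]=B[10]; then U at A[10]=B[11]; then Q at A[12]=B[13]; then U at A[14]=B[14]; then Q at A[15]=B[15]; then X at A[16]=B[16] gives a common subsequence of length 11. Since dp[16][17] = 11, nothing longer is possible.

11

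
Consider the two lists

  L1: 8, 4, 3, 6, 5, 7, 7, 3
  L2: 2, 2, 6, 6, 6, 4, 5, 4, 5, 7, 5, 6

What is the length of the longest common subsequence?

Let dp[i][j] be the LCS length of the first i values of L1 and the first j values of L2. dp[i][j] = dp[i-1][j-1]+1 when the i-th and j-th values match, else max(dp[i-1][j], dp[i][j-1]).
    ·  2  2  6  6  6  4  5  4  5  7  5  6
 ·  0  0  0  0  0  0  0  0  0  0  0  0  0
 8  0  0  0  0  0  0  0  0  0  0  0  0  0
 4  0  0  0  0  0  0  1  1  1  1  1  1  1
 3  0  0  0  0  0  0  1  1  1  1  1  1  1
 6  0  0  0  1  1  1  1  1  1  1  1  1  2
 5  0  0  0  1  1  1  1  2  2  2  2  2  2
 7  0  0  0  1  1  1  1  2  2  2  3  3  3
 7  0  0  0  1  1  1  1  2  2  2  3  3  3
 3  0  0  0  1  1  1  1  2  2  2  3  3  3
dp[8][12] = 3. One LCS (by backtracking along matches): 4, 5, 7.

3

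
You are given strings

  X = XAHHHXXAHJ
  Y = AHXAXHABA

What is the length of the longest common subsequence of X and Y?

5

Pick A [2,1]; then H [5,2]; then X [6,3]; then X [7,5]; then A [8,9]; all 5 characters appear in both, in order. The LCS DP gives dp[10][9] = 5, so this is optimal.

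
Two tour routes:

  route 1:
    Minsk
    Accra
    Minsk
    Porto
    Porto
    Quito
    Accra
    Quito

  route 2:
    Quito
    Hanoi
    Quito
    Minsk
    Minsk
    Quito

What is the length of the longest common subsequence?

Match Minsk (route 1 #1, route 2 #4); then Minsk (route 1 #3, route 2 #5); then Quito (route 1 #8, route 2 #6) — 3 stops in the same relative order in both. Since dp[8][6] = 3, nothing longer is possible.

3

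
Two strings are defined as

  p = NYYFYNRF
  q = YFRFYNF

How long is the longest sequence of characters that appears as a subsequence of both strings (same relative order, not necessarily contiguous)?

5

Let dp[i][j] be the LCS length of the first i characters of p and the first j characters of q. dp[i][j] = dp[i-1][j-1]+1 when the i-th and j-th characters match, else max(dp[i-1][j], dp[i][j-1]).
    ·  Y  F  R  F  Y  N  F
 ·  0  0  0  0  0  0  0  0
 N  0  0  0  0  0  0  1  1
 Y  0  1  1  1  1  1  1  1
 Y  0  1  1  1  1  2  2  2
 F  0  1  2  2  2  2  2  3
 Y  0  1  2  2  2  3  3  3
 N  0  1  2  2  2  3  4  4
 R  0  1  2  3  3  3  4  4
 F  0  1  2  3  4  4  4  5
dp[8][7] = 5. One LCS (by backtracking along matches): YFYNF.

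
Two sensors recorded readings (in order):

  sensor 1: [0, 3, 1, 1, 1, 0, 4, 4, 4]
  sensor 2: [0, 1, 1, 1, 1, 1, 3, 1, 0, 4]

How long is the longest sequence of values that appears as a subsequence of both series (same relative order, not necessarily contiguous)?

6

Taking 0 at sensor 1[1]=sensor 2[1]; then 1 at sensor 1[3]=sensor 2[5]; then 1 at sensor 1[4]=sensor 2[6]; then 1 at sensor 1[5]=sensor 2[8]; then 0 at sensor 1[6]=sensor 2[9]; then 4 at sensor 1[9]=sensor 2[10] gives a common subsequence of length 6, and the DP table's final entry dp[9][10] is also 6, so no common subsequence is longer.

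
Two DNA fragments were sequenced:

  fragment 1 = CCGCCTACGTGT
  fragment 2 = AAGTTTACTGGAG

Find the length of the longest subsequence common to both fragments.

Pick G [3,3], then T [6,6], then A [7,7], then C [8,8], then G [9,11], then G [11,13]; all 6 bases appear in both, in order. The LCS DP gives dp[12][13] = 6, so this is optimal.

6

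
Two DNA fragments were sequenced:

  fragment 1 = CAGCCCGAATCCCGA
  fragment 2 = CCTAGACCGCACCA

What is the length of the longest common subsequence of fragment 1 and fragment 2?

10

Pick C [1,2] → A [2,4] → G [3,5] → C [4,7] → C [5,8] → C [6,10] → A [9,11] → C [12,12] → C [13,13] → A [15,14]; all 10 bases appear in both, in order. The LCS DP gives dp[15][14] = 10, so this is optimal.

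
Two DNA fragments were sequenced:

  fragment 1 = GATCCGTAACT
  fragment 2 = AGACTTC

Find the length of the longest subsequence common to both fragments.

5

One common subsequence of length 5: G (fragment 1 #1, fragment 2 #2); then A (fragment 1 #2, fragment 2 #3); then T (fragment 1 #3, fragment 2 #5); then T (fragment 1 #7, fragment 2 #6); then C (fragment 1 #10, fragment 2 #7). dp[11][7] = 5 confirms this is the maximum.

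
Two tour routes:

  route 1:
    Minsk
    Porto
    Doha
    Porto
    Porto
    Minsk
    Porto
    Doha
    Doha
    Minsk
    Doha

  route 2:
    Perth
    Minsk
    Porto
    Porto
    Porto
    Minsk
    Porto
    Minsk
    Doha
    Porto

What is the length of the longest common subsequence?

One common subsequence of length 8: Minsk [1,2], then Porto [2,3], then Porto [4,4], then Porto [5,5], then Minsk [6,6], then Porto [7,7], then Minsk [10,8], then Doha [11,9]. The LCS DP gives dp[11][10] = 8, so this is optimal.

8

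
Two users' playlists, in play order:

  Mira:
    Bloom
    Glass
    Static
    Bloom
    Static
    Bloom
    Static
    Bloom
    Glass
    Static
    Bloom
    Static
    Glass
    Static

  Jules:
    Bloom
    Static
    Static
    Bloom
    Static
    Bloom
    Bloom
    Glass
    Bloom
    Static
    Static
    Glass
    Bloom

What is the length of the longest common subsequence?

Taking Bloom at Mira[1]=Jules[1] → Static at Mira[3]=Jules[3] → Bloom at Mira[4]=Jules[4] → Static at Mira[5]=Jules[5] → Bloom at Mira[6]=Jules[6] → Bloom at Mira[8]=Jules[7] → Glass at Mira[9]=Jules[8] → Static at Mira[10]=Jules[10] → Static at Mira[12]=Jules[11] → Glass at Mira[13]=Jules[12] gives a common subsequence of length 10. dp[14][13] = 10 confirms this is the maximum.

10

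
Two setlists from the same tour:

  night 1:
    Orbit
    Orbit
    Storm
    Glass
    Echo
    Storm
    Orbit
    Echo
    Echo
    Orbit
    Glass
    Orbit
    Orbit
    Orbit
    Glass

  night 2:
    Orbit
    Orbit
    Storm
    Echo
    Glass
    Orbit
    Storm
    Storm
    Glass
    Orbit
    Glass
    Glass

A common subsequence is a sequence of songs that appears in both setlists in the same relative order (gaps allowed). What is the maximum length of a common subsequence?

8

Pick Orbit [1,1], then Orbit [2,2], then Storm [3,3], then Glass [4,5], then Storm [6,8], then Orbit [10,10], then Glass [11,11], then Glass [15,12]; all 8 songs appear in both, in order, and the DP table's final entry dp[15][12] is also 8, so no common subsequence is longer.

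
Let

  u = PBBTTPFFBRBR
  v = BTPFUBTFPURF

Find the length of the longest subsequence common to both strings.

6

Let dp[i][j] be the LCS length of the first i characters of u and the first j characters of v. dp[i][j] = dp[i-1][j-1]+1 when the i-th and j-th characters match, else max(dp[i-1][j], dp[i][j-1]).
    ·  B  T  P  F  U  B  T  F  P  U  R  F
 ·  0  0  0  0  0  0  0  0  0  0  0  0  0
 P  0  0  0  1  1  1  1  1  1  1  1  1  1
 B  0  1  1  1  1  1  2  2  2  2  2  2  2
 B  0  1  1  1  1  1  2  2  2  2  2  2  2
 T  0  1  2  2  2  2  2  3  3  3  3  3  3
 T  0  1  2  2  2  2  2  3  3  3  3  3  3
 P  0  1  2  3  3  3  3  3  3  4  4  4  4
 F  0  1  2  3  4  4  4  4  4  4  4  4  5
 F  0  1  2  3  4  4  4  4  5  5  5  5  5
 B  0  1  2  3  4  4  5  5  5  5  5  5  5
 R  0  1  2  3  4  4  5  5  5  5  5  6  6
 B  0  1  2  3  4  4  5  5  5  5  5  6  6
 R  0  1  2  3  4  4  5  5  5  5  5  6  6
dp[12][12] = 6. One LCS (by backtracking along matches): BTPFFR.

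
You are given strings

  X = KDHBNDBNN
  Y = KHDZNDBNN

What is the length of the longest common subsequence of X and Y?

7

One common subsequence of length 7: K [1,1], D [2,3], N [5,5], D [6,6], B [7,7], N [8,8], N [9,9], and the DP table's final entry dp[9][9] is also 7, so no common subsequence is longer.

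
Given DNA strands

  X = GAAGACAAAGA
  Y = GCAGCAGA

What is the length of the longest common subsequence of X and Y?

One common subsequence of length 7: G at X[1]=Y[1]; then A at X[3]=Y[3]; then G at X[4]=Y[4]; then C at X[6]=Y[5]; then A at X[9]=Y[6]; then G at X[10]=Y[7]; then A at X[11]=Y[8], and the DP table's final entry dp[11][8] is also 7, so no common subsequence is longer.

7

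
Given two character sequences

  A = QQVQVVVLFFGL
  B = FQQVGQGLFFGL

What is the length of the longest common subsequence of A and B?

Pick Q at A[1]=B[2], then Q at A[2]=B[3], then V at A[3]=B[4], then Q at A[4]=B[6], then L at A[8]=B[8], then F at A[9]=B[9], then F at A[10]=B[10], then G at A[11]=B[11], then L at A[12]=B[12]; all 9 characters appear in both, in order. dp[12][12] = 9 confirms this is the maximum.

9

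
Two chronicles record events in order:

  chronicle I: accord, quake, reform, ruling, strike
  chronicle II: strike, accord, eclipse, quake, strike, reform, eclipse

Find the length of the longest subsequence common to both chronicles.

Match accord at chronicle I[1]=chronicle II[2], then quake at chronicle I[2]=chronicle II[4], then reform at chronicle I[3]=chronicle II[6] — 3 events in the same relative order in both. dp[5][7] = 3 confirms this is the maximum.

3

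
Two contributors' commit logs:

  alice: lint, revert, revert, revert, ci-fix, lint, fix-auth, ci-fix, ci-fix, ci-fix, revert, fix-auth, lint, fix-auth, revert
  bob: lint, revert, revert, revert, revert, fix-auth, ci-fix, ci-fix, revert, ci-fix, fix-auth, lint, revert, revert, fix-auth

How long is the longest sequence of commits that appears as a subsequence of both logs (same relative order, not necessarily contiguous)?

11

One common subsequence of length 11: lint at alice[1]=bob[1], revert at alice[2]=bob[3], revert at alice[3]=bob[4], revert at alice[4]=bob[5], fix-auth at alice[7]=bob[6], ci-fix at alice[8]=bob[7], ci-fix at alice[9]=bob[8], ci-fix at alice[10]=bob[10], fix-auth at alice[12]=bob[11], lint at alice[13]=bob[12], fix-auth at alice[14]=bob[15], and the DP table's final entry dp[15][15] is also 11, so no common subsequence is longer.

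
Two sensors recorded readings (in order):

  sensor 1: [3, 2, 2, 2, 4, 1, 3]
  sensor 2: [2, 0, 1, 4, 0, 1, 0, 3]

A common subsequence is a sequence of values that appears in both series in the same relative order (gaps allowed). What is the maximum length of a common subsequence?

Taking 2 (sensor 1 #2, sensor 2 #1), then 4 (sensor 1 #5, sensor 2 #4), then 1 (sensor 1 #6, sensor 2 #6), then 3 (sensor 1 #7, sensor 2 #8) gives a common subsequence of length 4, and the DP table's final entry dp[7][8] is also 4, so no common subsequence is longer.

4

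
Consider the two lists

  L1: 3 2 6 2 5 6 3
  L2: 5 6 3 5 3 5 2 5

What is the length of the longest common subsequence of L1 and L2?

One common subsequence of length 3: 3 at L1[1]=L2[5], 2 at L1[4]=L2[7], 5 at L1[5]=L2[8]. Since dp[7][8] = 3, nothing longer is possible.

3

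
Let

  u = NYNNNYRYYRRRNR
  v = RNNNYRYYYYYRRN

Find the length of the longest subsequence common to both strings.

Match N [3,2]; then N [4,3]; then N [5,4]; then Y [6,5]; then R [7,6]; then Y [8,10]; then Y [9,11]; then R [11,12]; then R [12,13]; then N [13,14] — 10 characters in the same relative order in both, and the DP table's final entry dp[14][14] is also 10, so no common subsequence is longer.

10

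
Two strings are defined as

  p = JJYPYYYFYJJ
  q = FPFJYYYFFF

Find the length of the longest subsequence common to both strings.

5

Let dp[i][j] be the LCS length of the first i characters of p and the first j characters of q. dp[i][j] = dp[i-1][j-1]+1 when the i-th and j-th characters match, else max(dp[i-1][j], dp[i][j-1]).
    ·  F  P  F  J  Y  Y  Y  F  F  F
 ·  0  0  0  0  0  0  0  0  0  0  0
 J  0  0  0  0  1  1  1  1  1  1  1
 J  0  0  0  0  1  1  1  1  1  1  1
 Y  0  0  0  0  1  2  2  2  2  2  2
 P  0  0  1  1  1  2  2  2  2  2  2
 Y  0  0  1  1  1  2  3  3  3  3  3
 Y  0  0  1  1  1  2  3  4  4  4  4
 Y  0  0  1  1  1  2  3  4  4  4  4
 F  0  1  1  2  2  2  3  4  5  5  5
 Y  0  1  1  2  2  3  3  4  5  5  5
 J  0  1  1  2  3  3  3  4  5  5  5
 J  0  1  1  2  3  3  3  4  5  5  5
dp[11][10] = 5. One LCS (by backtracking along matches): JYYYF.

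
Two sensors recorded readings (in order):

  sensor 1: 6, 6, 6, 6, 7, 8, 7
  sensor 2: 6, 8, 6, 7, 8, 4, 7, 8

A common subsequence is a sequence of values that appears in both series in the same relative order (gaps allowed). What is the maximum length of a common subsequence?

Let dp[i][j] be the LCS length of the first i values of sensor 1 and the first j values of sensor 2. dp[i][j] = dp[i-1][j-1]+1 when the i-th and j-th values match, else max(dp[i-1][j], dp[i][j-1]).
    ·  6  8  6  7  8  4  7  8
 ·  0  0  0  0  0  0  0  0  0
 6  0  1  1  1  1  1  1  1  1
 6  0  1  1  2  2  2  2  2  2
 6  0  1  1  2  2  2  2  2  2
 6  0  1  1  2  2  2  2  2  2
 7  0  1  1  2  3  3  3  3  3
 8  0  1  2  2  3  4  4  4  4
 7  0  1  2  2  3  4  4  5  5
dp[7][8] = 5. One LCS (by backtracking along matches): 6, 6, 7, 8, 7.

5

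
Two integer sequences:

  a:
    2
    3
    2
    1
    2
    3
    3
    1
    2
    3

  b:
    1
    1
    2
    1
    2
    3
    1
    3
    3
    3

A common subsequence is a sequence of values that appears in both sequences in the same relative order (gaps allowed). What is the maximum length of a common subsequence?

6

Let dp[i][j] be the LCS length of the first i values of a and the first j values of b. dp[i][j] = dp[i-1][j-1]+1 when the i-th and j-th values match, else max(dp[i-1][j], dp[i][j-1]).
    ·  1  1  2  1  2  3  1  3  3  3
 ·  0  0  0  0  0  0  0  0  0  0  0
 2  0  0  0  1  1  1  1  1  1  1  1
 3  0  0  0  1  1  1  2  2  2  2  2
 2  0  0  0  1  1  2  2  2  2  2  2
 1  0  1  1  1  2  2  2  3  3  3  3
 2  0  1  1  2  2  3  3  3  3  3  3
 3  0  1  1  2  2  3  4  4  4  4  4
 3  0  1  1  2  2  3  4  4  5  5  5
 1  0  1  2  2  3  3  4  5  5  5  5
 2  0  1  2  3  3  4  4  5  5  5  5
 3  0  1  2  3  3  4  5  5  6  6  6
dp[10][10] = 6. One LCS (by backtracking along matches): 2, 3, 1, 3, 3, 3.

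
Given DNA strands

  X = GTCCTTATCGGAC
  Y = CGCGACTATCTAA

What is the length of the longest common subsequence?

8

Pick G [1,2]; then C [3,3]; then C [4,6]; then T [6,7]; then A [7,8]; then T [8,9]; then C [9,10]; then A [12,13]; all 8 bases appear in both, in order, and the DP table's final entry dp[13][13] is also 8, so no common subsequence is longer.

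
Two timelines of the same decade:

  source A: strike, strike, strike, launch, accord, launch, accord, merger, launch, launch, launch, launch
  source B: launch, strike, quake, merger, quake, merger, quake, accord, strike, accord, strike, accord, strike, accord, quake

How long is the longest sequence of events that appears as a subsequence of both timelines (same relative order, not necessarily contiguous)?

Pick strike (source A #1, source B #2), strike (source A #2, source B #9), strike (source A #3, source B #11), accord (source A #5, source B #12), accord (source A #7, source B #14); all 5 events appear in both, in order. dp[12][15] = 5 confirms this is the maximum.

5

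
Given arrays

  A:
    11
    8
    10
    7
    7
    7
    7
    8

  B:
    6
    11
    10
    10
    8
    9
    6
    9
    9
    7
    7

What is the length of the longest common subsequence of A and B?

Let dp[i][j] be the LCS length of the first i values of A and the first j values of B. dp[i][j] = dp[i-1][j-1]+1 when the i-th and j-th values match, else max(dp[i-1][j], dp[i][j-1]).
    ·  6 11 10 10  8  9  6  9  9  7  7
 ·  0  0  0  0  0  0  0  0  0  0  0  0
11  0  0  1  1  1  1  1  1  1  1  1  1
 8  0  0  1  1  1  2  2  2  2  2  2  2
10  0  0  1  2  2  2  2  2  2  2  2  2
 7  0  0  1  2  2  2  2  2  2  2  3  3
 7  0  0  1  2  2  2  2  2  2  2  3  4
 7  0  0  1  2  2  2  2  2  2  2  3  4
 7  0  0  1  2  2  2  2  2  2  2  3  4
 8  0  0  1  2  2  3  3  3  3  3  3  4
dp[8][11] = 4. One LCS (by backtracking along matches): 11, 8, 7, 7.

4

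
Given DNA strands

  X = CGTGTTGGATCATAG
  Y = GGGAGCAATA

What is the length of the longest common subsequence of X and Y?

8

Let dp[i][j] be the LCS length of the first i bases of X and the first j bases of Y. dp[i][j] = dp[i-1][j-1]+1 when the i-th and j-th bases match, else max(dp[i-1][j], dp[i][j-1]).
    ·  G  G  G  A  G  C  A  A  T  A
 ·  0  0  0  0  0  0  0  0  0  0  0
 C  0  0  0  0  0  0  1  1  1  1  1
 G  0  1  1  1  1  1  1  1  1  1  1
 T  0  1  1  1  1  1  1  1  1  2  2
 G  0  1  2  2  2  2  2  2  2  2  2
 T  0  1  2  2  2  2  2  2  2  3  3
 T  0  1  2  2  2  2  2  2  2  3  3
 G  0  1  2  3  3  3  3  3  3  3  3
 G  0  1  2  3  3  4  4  4  4  4  4
 A  0  1  2  3  4  4  4  5  5  5  5
 T  0  1  2  3  4  4  4  5  5  6  6
 C  0  1  2  3  4  4  5  5  5  6  6
 A  0  1  2  3  4  4  5  6  6  6  7
 T  0  1  2  3  4  4  5  6  6  7  7
 A  0  1  2  3  4  4  5  6  7  7  8
 G  0  1  2  3  4  5  5  6  7  7  8
dp[15][10] = 8. One LCS (by backtracking along matches): GGGGAATA.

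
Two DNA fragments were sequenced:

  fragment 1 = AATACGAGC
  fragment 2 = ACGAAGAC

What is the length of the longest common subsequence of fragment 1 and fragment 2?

6

Let dp[i][j] be the LCS length of the first i bases of fragment 1 and the first j bases of fragment 2. dp[i][j] = dp[i-1][j-1]+1 when the i-th and j-th bases match, else max(dp[i-1][j], dp[i][j-1]).
    ·  A  C  G  A  A  G  A  C
 ·  0  0  0  0  0  0  0  0  0
 A  0  1  1  1  1  1  1  1  1
 A  0  1  1  1  2  2  2  2  2
 T  0  1  1  1  2  2  2  2  2
 A  0  1  1  1  2  3  3  3  3
 C  0  1  2  2  2  3  3  3  4
 G  0  1  2  3  3  3  4  4  4
 A  0  1  2  3  4  4  4  5  5
 G  0  1  2  3  4  4  5  5  5
 C  0  1  2  3  4  4  5  5  6
dp[9][8] = 6. One LCS (by backtracking along matches): AAAGAC.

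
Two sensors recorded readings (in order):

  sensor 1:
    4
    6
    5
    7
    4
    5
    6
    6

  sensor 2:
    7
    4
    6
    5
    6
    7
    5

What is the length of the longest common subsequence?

Match 4 (sensor 1 #1, sensor 2 #2), 6 (sensor 1 #2, sensor 2 #3), 5 (sensor 1 #3, sensor 2 #4), 7 (sensor 1 #4, sensor 2 #6), 5 (sensor 1 #6, sensor 2 #7) — 5 values in the same relative order in both. The LCS DP gives dp[8][7] = 5, so this is optimal.

5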